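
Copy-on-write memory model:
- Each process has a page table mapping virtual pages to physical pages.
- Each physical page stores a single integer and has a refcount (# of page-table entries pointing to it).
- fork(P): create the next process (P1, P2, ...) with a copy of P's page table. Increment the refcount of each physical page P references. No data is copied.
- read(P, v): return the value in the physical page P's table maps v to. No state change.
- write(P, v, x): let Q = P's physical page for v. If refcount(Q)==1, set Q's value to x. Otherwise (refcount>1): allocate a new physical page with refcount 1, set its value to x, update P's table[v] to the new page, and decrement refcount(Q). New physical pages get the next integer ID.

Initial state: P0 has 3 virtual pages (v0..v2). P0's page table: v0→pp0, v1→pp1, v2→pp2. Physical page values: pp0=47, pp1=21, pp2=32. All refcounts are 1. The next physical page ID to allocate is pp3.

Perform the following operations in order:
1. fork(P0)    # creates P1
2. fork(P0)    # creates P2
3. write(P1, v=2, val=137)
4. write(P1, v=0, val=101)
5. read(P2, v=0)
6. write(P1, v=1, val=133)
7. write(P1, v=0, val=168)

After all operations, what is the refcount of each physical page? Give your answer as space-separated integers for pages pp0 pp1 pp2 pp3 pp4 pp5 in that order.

Answer: 2 2 2 1 1 1

Derivation:
Op 1: fork(P0) -> P1. 3 ppages; refcounts: pp0:2 pp1:2 pp2:2
Op 2: fork(P0) -> P2. 3 ppages; refcounts: pp0:3 pp1:3 pp2:3
Op 3: write(P1, v2, 137). refcount(pp2)=3>1 -> COPY to pp3. 4 ppages; refcounts: pp0:3 pp1:3 pp2:2 pp3:1
Op 4: write(P1, v0, 101). refcount(pp0)=3>1 -> COPY to pp4. 5 ppages; refcounts: pp0:2 pp1:3 pp2:2 pp3:1 pp4:1
Op 5: read(P2, v0) -> 47. No state change.
Op 6: write(P1, v1, 133). refcount(pp1)=3>1 -> COPY to pp5. 6 ppages; refcounts: pp0:2 pp1:2 pp2:2 pp3:1 pp4:1 pp5:1
Op 7: write(P1, v0, 168). refcount(pp4)=1 -> write in place. 6 ppages; refcounts: pp0:2 pp1:2 pp2:2 pp3:1 pp4:1 pp5:1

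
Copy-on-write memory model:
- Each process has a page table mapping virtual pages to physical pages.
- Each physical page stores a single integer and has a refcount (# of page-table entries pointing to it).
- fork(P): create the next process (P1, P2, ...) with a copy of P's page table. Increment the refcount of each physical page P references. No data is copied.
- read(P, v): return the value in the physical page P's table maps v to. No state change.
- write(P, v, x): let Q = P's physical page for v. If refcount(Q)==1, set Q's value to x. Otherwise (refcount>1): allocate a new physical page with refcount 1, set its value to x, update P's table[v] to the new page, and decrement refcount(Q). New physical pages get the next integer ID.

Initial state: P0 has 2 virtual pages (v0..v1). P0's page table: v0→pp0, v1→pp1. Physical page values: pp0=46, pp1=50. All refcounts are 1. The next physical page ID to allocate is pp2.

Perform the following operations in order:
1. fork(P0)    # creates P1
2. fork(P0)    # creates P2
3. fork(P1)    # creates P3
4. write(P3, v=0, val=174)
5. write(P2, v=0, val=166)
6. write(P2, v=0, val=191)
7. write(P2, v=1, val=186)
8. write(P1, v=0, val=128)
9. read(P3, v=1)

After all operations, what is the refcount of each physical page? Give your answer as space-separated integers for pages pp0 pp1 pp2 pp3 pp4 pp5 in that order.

Answer: 1 3 1 1 1 1

Derivation:
Op 1: fork(P0) -> P1. 2 ppages; refcounts: pp0:2 pp1:2
Op 2: fork(P0) -> P2. 2 ppages; refcounts: pp0:3 pp1:3
Op 3: fork(P1) -> P3. 2 ppages; refcounts: pp0:4 pp1:4
Op 4: write(P3, v0, 174). refcount(pp0)=4>1 -> COPY to pp2. 3 ppages; refcounts: pp0:3 pp1:4 pp2:1
Op 5: write(P2, v0, 166). refcount(pp0)=3>1 -> COPY to pp3. 4 ppages; refcounts: pp0:2 pp1:4 pp2:1 pp3:1
Op 6: write(P2, v0, 191). refcount(pp3)=1 -> write in place. 4 ppages; refcounts: pp0:2 pp1:4 pp2:1 pp3:1
Op 7: write(P2, v1, 186). refcount(pp1)=4>1 -> COPY to pp4. 5 ppages; refcounts: pp0:2 pp1:3 pp2:1 pp3:1 pp4:1
Op 8: write(P1, v0, 128). refcount(pp0)=2>1 -> COPY to pp5. 6 ppages; refcounts: pp0:1 pp1:3 pp2:1 pp3:1 pp4:1 pp5:1
Op 9: read(P3, v1) -> 50. No state change.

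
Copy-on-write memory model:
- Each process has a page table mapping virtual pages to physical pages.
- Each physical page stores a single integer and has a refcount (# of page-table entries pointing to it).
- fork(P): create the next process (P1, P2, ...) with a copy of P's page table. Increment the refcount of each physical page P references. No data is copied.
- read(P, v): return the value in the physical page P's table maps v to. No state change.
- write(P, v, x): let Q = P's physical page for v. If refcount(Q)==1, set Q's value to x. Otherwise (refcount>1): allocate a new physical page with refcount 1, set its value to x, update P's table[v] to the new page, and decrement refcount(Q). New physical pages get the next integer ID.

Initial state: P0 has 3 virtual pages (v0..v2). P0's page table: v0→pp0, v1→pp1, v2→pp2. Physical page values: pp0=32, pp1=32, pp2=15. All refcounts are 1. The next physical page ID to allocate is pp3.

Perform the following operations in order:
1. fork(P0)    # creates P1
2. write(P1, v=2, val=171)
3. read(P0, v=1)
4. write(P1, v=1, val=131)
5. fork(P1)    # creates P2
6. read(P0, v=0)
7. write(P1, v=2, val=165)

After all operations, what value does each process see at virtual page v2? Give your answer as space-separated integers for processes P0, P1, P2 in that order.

Answer: 15 165 171

Derivation:
Op 1: fork(P0) -> P1. 3 ppages; refcounts: pp0:2 pp1:2 pp2:2
Op 2: write(P1, v2, 171). refcount(pp2)=2>1 -> COPY to pp3. 4 ppages; refcounts: pp0:2 pp1:2 pp2:1 pp3:1
Op 3: read(P0, v1) -> 32. No state change.
Op 4: write(P1, v1, 131). refcount(pp1)=2>1 -> COPY to pp4. 5 ppages; refcounts: pp0:2 pp1:1 pp2:1 pp3:1 pp4:1
Op 5: fork(P1) -> P2. 5 ppages; refcounts: pp0:3 pp1:1 pp2:1 pp3:2 pp4:2
Op 6: read(P0, v0) -> 32. No state change.
Op 7: write(P1, v2, 165). refcount(pp3)=2>1 -> COPY to pp5. 6 ppages; refcounts: pp0:3 pp1:1 pp2:1 pp3:1 pp4:2 pp5:1
P0: v2 -> pp2 = 15
P1: v2 -> pp5 = 165
P2: v2 -> pp3 = 171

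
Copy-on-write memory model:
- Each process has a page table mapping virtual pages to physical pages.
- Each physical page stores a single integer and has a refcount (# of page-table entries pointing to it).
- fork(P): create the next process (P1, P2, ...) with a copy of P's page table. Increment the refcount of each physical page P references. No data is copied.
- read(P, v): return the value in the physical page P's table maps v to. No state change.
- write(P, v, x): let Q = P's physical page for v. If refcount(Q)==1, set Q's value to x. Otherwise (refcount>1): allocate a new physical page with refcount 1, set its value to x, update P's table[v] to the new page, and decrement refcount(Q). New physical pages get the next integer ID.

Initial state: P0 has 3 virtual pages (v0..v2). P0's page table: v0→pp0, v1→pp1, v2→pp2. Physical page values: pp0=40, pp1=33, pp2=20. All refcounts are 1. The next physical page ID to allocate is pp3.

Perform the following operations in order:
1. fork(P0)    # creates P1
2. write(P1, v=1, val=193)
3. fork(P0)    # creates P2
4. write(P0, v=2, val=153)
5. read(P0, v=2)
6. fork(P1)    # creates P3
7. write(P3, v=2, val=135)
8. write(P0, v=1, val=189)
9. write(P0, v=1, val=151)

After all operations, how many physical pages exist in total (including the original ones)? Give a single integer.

Answer: 7

Derivation:
Op 1: fork(P0) -> P1. 3 ppages; refcounts: pp0:2 pp1:2 pp2:2
Op 2: write(P1, v1, 193). refcount(pp1)=2>1 -> COPY to pp3. 4 ppages; refcounts: pp0:2 pp1:1 pp2:2 pp3:1
Op 3: fork(P0) -> P2. 4 ppages; refcounts: pp0:3 pp1:2 pp2:3 pp3:1
Op 4: write(P0, v2, 153). refcount(pp2)=3>1 -> COPY to pp4. 5 ppages; refcounts: pp0:3 pp1:2 pp2:2 pp3:1 pp4:1
Op 5: read(P0, v2) -> 153. No state change.
Op 6: fork(P1) -> P3. 5 ppages; refcounts: pp0:4 pp1:2 pp2:3 pp3:2 pp4:1
Op 7: write(P3, v2, 135). refcount(pp2)=3>1 -> COPY to pp5. 6 ppages; refcounts: pp0:4 pp1:2 pp2:2 pp3:2 pp4:1 pp5:1
Op 8: write(P0, v1, 189). refcount(pp1)=2>1 -> COPY to pp6. 7 ppages; refcounts: pp0:4 pp1:1 pp2:2 pp3:2 pp4:1 pp5:1 pp6:1
Op 9: write(P0, v1, 151). refcount(pp6)=1 -> write in place. 7 ppages; refcounts: pp0:4 pp1:1 pp2:2 pp3:2 pp4:1 pp5:1 pp6:1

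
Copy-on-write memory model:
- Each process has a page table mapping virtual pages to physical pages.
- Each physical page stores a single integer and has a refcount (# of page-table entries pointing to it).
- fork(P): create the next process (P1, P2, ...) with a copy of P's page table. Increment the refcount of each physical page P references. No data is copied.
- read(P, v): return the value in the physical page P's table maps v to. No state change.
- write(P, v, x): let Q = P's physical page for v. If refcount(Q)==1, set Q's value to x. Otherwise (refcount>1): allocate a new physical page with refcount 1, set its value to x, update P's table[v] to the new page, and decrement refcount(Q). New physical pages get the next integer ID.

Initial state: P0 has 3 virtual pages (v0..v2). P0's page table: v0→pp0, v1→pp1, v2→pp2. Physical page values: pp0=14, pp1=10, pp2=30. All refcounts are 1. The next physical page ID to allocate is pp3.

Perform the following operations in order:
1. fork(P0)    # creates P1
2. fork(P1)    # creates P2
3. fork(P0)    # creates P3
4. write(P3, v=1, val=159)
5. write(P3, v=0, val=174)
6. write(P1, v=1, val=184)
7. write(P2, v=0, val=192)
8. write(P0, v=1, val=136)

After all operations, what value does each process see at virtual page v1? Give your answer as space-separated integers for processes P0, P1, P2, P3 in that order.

Answer: 136 184 10 159

Derivation:
Op 1: fork(P0) -> P1. 3 ppages; refcounts: pp0:2 pp1:2 pp2:2
Op 2: fork(P1) -> P2. 3 ppages; refcounts: pp0:3 pp1:3 pp2:3
Op 3: fork(P0) -> P3. 3 ppages; refcounts: pp0:4 pp1:4 pp2:4
Op 4: write(P3, v1, 159). refcount(pp1)=4>1 -> COPY to pp3. 4 ppages; refcounts: pp0:4 pp1:3 pp2:4 pp3:1
Op 5: write(P3, v0, 174). refcount(pp0)=4>1 -> COPY to pp4. 5 ppages; refcounts: pp0:3 pp1:3 pp2:4 pp3:1 pp4:1
Op 6: write(P1, v1, 184). refcount(pp1)=3>1 -> COPY to pp5. 6 ppages; refcounts: pp0:3 pp1:2 pp2:4 pp3:1 pp4:1 pp5:1
Op 7: write(P2, v0, 192). refcount(pp0)=3>1 -> COPY to pp6. 7 ppages; refcounts: pp0:2 pp1:2 pp2:4 pp3:1 pp4:1 pp5:1 pp6:1
Op 8: write(P0, v1, 136). refcount(pp1)=2>1 -> COPY to pp7. 8 ppages; refcounts: pp0:2 pp1:1 pp2:4 pp3:1 pp4:1 pp5:1 pp6:1 pp7:1
P0: v1 -> pp7 = 136
P1: v1 -> pp5 = 184
P2: v1 -> pp1 = 10
P3: v1 -> pp3 = 159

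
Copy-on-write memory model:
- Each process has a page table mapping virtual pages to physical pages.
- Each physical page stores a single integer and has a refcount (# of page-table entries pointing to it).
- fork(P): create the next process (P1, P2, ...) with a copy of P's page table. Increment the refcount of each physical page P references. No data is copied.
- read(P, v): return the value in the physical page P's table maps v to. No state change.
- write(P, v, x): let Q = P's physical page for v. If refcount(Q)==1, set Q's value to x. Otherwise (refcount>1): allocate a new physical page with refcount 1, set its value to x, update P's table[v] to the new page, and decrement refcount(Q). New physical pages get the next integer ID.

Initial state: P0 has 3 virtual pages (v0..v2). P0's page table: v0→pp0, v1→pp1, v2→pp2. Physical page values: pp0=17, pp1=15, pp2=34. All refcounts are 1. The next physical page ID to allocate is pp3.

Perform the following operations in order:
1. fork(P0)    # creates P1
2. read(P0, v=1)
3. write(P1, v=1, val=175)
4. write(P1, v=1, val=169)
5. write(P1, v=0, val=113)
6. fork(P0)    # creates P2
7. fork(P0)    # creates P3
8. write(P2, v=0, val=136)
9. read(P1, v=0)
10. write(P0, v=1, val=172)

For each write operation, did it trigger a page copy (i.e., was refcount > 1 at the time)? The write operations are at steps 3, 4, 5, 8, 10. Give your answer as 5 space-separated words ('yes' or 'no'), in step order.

Op 1: fork(P0) -> P1. 3 ppages; refcounts: pp0:2 pp1:2 pp2:2
Op 2: read(P0, v1) -> 15. No state change.
Op 3: write(P1, v1, 175). refcount(pp1)=2>1 -> COPY to pp3. 4 ppages; refcounts: pp0:2 pp1:1 pp2:2 pp3:1
Op 4: write(P1, v1, 169). refcount(pp3)=1 -> write in place. 4 ppages; refcounts: pp0:2 pp1:1 pp2:2 pp3:1
Op 5: write(P1, v0, 113). refcount(pp0)=2>1 -> COPY to pp4. 5 ppages; refcounts: pp0:1 pp1:1 pp2:2 pp3:1 pp4:1
Op 6: fork(P0) -> P2. 5 ppages; refcounts: pp0:2 pp1:2 pp2:3 pp3:1 pp4:1
Op 7: fork(P0) -> P3. 5 ppages; refcounts: pp0:3 pp1:3 pp2:4 pp3:1 pp4:1
Op 8: write(P2, v0, 136). refcount(pp0)=3>1 -> COPY to pp5. 6 ppages; refcounts: pp0:2 pp1:3 pp2:4 pp3:1 pp4:1 pp5:1
Op 9: read(P1, v0) -> 113. No state change.
Op 10: write(P0, v1, 172). refcount(pp1)=3>1 -> COPY to pp6. 7 ppages; refcounts: pp0:2 pp1:2 pp2:4 pp3:1 pp4:1 pp5:1 pp6:1

yes no yes yes yes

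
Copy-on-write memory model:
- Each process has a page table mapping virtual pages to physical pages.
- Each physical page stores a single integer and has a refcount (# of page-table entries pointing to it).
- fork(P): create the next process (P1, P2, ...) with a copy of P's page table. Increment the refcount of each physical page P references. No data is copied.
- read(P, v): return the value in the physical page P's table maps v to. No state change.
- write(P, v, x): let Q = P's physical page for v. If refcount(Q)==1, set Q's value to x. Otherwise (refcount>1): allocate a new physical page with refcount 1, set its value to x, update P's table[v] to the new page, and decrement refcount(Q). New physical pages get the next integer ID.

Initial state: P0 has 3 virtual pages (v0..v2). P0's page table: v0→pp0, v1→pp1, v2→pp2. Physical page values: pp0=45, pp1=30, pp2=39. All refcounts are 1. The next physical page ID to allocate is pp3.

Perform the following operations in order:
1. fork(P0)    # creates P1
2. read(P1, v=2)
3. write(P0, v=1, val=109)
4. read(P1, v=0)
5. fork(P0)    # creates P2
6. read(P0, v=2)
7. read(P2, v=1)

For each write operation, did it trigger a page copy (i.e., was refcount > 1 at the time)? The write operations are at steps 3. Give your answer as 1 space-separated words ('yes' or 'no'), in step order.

Op 1: fork(P0) -> P1. 3 ppages; refcounts: pp0:2 pp1:2 pp2:2
Op 2: read(P1, v2) -> 39. No state change.
Op 3: write(P0, v1, 109). refcount(pp1)=2>1 -> COPY to pp3. 4 ppages; refcounts: pp0:2 pp1:1 pp2:2 pp3:1
Op 4: read(P1, v0) -> 45. No state change.
Op 5: fork(P0) -> P2. 4 ppages; refcounts: pp0:3 pp1:1 pp2:3 pp3:2
Op 6: read(P0, v2) -> 39. No state change.
Op 7: read(P2, v1) -> 109. No state change.

yes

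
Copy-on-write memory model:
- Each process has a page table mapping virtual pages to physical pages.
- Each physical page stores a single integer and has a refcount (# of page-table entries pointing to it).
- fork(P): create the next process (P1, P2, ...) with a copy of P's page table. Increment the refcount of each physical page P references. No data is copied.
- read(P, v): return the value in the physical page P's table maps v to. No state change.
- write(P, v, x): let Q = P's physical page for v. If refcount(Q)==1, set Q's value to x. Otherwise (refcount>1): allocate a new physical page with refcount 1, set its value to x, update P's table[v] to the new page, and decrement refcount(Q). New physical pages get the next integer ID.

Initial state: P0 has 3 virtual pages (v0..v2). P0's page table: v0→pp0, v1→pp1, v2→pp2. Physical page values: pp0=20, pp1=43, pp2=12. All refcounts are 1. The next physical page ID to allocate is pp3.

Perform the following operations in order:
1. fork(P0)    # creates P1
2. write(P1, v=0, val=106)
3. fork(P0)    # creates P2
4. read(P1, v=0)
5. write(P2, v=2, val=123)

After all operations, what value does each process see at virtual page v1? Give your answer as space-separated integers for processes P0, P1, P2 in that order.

Answer: 43 43 43

Derivation:
Op 1: fork(P0) -> P1. 3 ppages; refcounts: pp0:2 pp1:2 pp2:2
Op 2: write(P1, v0, 106). refcount(pp0)=2>1 -> COPY to pp3. 4 ppages; refcounts: pp0:1 pp1:2 pp2:2 pp3:1
Op 3: fork(P0) -> P2. 4 ppages; refcounts: pp0:2 pp1:3 pp2:3 pp3:1
Op 4: read(P1, v0) -> 106. No state change.
Op 5: write(P2, v2, 123). refcount(pp2)=3>1 -> COPY to pp4. 5 ppages; refcounts: pp0:2 pp1:3 pp2:2 pp3:1 pp4:1
P0: v1 -> pp1 = 43
P1: v1 -> pp1 = 43
P2: v1 -> pp1 = 43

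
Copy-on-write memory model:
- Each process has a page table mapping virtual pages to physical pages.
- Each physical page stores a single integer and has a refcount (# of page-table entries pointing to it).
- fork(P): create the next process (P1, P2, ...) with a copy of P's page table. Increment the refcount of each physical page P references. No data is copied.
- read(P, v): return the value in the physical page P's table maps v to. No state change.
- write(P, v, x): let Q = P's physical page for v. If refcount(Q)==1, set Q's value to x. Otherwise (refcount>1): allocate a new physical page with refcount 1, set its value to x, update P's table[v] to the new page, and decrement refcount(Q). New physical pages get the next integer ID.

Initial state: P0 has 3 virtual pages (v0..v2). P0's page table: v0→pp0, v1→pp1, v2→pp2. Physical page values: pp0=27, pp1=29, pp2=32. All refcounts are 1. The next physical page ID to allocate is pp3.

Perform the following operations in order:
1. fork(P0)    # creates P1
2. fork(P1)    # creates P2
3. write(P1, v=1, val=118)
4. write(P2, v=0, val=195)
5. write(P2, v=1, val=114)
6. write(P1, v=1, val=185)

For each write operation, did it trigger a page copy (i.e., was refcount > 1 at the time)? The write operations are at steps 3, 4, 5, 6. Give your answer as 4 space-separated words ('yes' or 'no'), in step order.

Op 1: fork(P0) -> P1. 3 ppages; refcounts: pp0:2 pp1:2 pp2:2
Op 2: fork(P1) -> P2. 3 ppages; refcounts: pp0:3 pp1:3 pp2:3
Op 3: write(P1, v1, 118). refcount(pp1)=3>1 -> COPY to pp3. 4 ppages; refcounts: pp0:3 pp1:2 pp2:3 pp3:1
Op 4: write(P2, v0, 195). refcount(pp0)=3>1 -> COPY to pp4. 5 ppages; refcounts: pp0:2 pp1:2 pp2:3 pp3:1 pp4:1
Op 5: write(P2, v1, 114). refcount(pp1)=2>1 -> COPY to pp5. 6 ppages; refcounts: pp0:2 pp1:1 pp2:3 pp3:1 pp4:1 pp5:1
Op 6: write(P1, v1, 185). refcount(pp3)=1 -> write in place. 6 ppages; refcounts: pp0:2 pp1:1 pp2:3 pp3:1 pp4:1 pp5:1

yes yes yes no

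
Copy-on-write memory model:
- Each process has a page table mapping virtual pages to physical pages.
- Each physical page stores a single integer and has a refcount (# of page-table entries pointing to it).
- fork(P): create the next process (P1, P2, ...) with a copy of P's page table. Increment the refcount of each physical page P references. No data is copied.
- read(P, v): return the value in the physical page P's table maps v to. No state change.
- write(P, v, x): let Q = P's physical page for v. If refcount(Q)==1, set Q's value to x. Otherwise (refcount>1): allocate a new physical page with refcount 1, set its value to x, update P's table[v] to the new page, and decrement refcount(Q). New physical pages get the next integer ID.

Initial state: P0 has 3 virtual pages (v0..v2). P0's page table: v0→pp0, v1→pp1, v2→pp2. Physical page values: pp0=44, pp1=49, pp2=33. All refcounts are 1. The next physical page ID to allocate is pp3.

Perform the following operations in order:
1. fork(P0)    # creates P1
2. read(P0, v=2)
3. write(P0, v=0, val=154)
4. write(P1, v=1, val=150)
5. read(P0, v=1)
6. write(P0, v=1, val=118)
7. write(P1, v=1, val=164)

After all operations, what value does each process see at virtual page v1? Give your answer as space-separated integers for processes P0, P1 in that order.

Op 1: fork(P0) -> P1. 3 ppages; refcounts: pp0:2 pp1:2 pp2:2
Op 2: read(P0, v2) -> 33. No state change.
Op 3: write(P0, v0, 154). refcount(pp0)=2>1 -> COPY to pp3. 4 ppages; refcounts: pp0:1 pp1:2 pp2:2 pp3:1
Op 4: write(P1, v1, 150). refcount(pp1)=2>1 -> COPY to pp4. 5 ppages; refcounts: pp0:1 pp1:1 pp2:2 pp3:1 pp4:1
Op 5: read(P0, v1) -> 49. No state change.
Op 6: write(P0, v1, 118). refcount(pp1)=1 -> write in place. 5 ppages; refcounts: pp0:1 pp1:1 pp2:2 pp3:1 pp4:1
Op 7: write(P1, v1, 164). refcount(pp4)=1 -> write in place. 5 ppages; refcounts: pp0:1 pp1:1 pp2:2 pp3:1 pp4:1
P0: v1 -> pp1 = 118
P1: v1 -> pp4 = 164

Answer: 118 164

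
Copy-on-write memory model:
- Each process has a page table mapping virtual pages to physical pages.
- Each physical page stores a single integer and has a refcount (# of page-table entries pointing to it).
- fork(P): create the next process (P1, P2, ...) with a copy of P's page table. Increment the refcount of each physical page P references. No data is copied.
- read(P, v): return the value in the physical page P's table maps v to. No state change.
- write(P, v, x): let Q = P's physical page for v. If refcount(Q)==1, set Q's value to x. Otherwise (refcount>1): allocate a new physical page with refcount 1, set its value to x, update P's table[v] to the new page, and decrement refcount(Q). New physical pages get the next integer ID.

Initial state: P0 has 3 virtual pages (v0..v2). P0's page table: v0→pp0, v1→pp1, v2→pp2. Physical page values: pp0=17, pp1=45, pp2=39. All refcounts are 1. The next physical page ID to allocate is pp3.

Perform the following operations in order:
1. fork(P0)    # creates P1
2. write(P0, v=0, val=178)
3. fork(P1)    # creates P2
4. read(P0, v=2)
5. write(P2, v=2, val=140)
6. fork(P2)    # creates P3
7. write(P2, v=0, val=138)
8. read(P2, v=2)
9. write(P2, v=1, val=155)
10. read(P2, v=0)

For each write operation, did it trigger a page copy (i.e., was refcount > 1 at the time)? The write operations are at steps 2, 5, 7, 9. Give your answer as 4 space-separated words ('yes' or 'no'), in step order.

Op 1: fork(P0) -> P1. 3 ppages; refcounts: pp0:2 pp1:2 pp2:2
Op 2: write(P0, v0, 178). refcount(pp0)=2>1 -> COPY to pp3. 4 ppages; refcounts: pp0:1 pp1:2 pp2:2 pp3:1
Op 3: fork(P1) -> P2. 4 ppages; refcounts: pp0:2 pp1:3 pp2:3 pp3:1
Op 4: read(P0, v2) -> 39. No state change.
Op 5: write(P2, v2, 140). refcount(pp2)=3>1 -> COPY to pp4. 5 ppages; refcounts: pp0:2 pp1:3 pp2:2 pp3:1 pp4:1
Op 6: fork(P2) -> P3. 5 ppages; refcounts: pp0:3 pp1:4 pp2:2 pp3:1 pp4:2
Op 7: write(P2, v0, 138). refcount(pp0)=3>1 -> COPY to pp5. 6 ppages; refcounts: pp0:2 pp1:4 pp2:2 pp3:1 pp4:2 pp5:1
Op 8: read(P2, v2) -> 140. No state change.
Op 9: write(P2, v1, 155). refcount(pp1)=4>1 -> COPY to pp6. 7 ppages; refcounts: pp0:2 pp1:3 pp2:2 pp3:1 pp4:2 pp5:1 pp6:1
Op 10: read(P2, v0) -> 138. No state change.

yes yes yes yes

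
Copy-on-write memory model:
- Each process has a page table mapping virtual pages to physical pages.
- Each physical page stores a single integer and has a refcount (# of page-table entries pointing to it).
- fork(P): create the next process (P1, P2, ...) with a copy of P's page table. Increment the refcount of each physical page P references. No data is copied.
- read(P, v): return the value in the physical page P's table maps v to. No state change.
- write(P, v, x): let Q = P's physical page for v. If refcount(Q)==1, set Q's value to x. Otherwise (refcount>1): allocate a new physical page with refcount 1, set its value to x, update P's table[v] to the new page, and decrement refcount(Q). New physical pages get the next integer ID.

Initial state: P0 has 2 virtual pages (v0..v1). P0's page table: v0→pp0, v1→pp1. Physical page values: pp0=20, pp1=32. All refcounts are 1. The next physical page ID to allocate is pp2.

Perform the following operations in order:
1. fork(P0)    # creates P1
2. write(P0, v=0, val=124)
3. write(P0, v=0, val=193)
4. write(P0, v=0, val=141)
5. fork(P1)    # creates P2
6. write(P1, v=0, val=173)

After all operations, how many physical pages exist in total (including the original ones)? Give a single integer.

Answer: 4

Derivation:
Op 1: fork(P0) -> P1. 2 ppages; refcounts: pp0:2 pp1:2
Op 2: write(P0, v0, 124). refcount(pp0)=2>1 -> COPY to pp2. 3 ppages; refcounts: pp0:1 pp1:2 pp2:1
Op 3: write(P0, v0, 193). refcount(pp2)=1 -> write in place. 3 ppages; refcounts: pp0:1 pp1:2 pp2:1
Op 4: write(P0, v0, 141). refcount(pp2)=1 -> write in place. 3 ppages; refcounts: pp0:1 pp1:2 pp2:1
Op 5: fork(P1) -> P2. 3 ppages; refcounts: pp0:2 pp1:3 pp2:1
Op 6: write(P1, v0, 173). refcount(pp0)=2>1 -> COPY to pp3. 4 ppages; refcounts: pp0:1 pp1:3 pp2:1 pp3:1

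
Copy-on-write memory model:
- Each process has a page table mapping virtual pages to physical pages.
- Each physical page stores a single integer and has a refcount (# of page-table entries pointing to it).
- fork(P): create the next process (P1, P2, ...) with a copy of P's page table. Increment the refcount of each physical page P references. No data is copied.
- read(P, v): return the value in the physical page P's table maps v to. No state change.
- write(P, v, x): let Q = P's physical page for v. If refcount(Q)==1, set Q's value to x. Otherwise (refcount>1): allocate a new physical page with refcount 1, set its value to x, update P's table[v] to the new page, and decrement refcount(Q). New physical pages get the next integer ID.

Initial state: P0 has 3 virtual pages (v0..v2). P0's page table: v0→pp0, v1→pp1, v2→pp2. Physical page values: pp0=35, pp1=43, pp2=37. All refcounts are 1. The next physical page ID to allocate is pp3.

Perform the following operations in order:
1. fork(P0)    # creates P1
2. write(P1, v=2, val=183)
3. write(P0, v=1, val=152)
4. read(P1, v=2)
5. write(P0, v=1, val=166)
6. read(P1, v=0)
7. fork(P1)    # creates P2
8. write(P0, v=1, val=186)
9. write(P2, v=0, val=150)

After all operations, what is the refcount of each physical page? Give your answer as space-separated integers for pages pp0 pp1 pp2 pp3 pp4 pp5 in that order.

Op 1: fork(P0) -> P1. 3 ppages; refcounts: pp0:2 pp1:2 pp2:2
Op 2: write(P1, v2, 183). refcount(pp2)=2>1 -> COPY to pp3. 4 ppages; refcounts: pp0:2 pp1:2 pp2:1 pp3:1
Op 3: write(P0, v1, 152). refcount(pp1)=2>1 -> COPY to pp4. 5 ppages; refcounts: pp0:2 pp1:1 pp2:1 pp3:1 pp4:1
Op 4: read(P1, v2) -> 183. No state change.
Op 5: write(P0, v1, 166). refcount(pp4)=1 -> write in place. 5 ppages; refcounts: pp0:2 pp1:1 pp2:1 pp3:1 pp4:1
Op 6: read(P1, v0) -> 35. No state change.
Op 7: fork(P1) -> P2. 5 ppages; refcounts: pp0:3 pp1:2 pp2:1 pp3:2 pp4:1
Op 8: write(P0, v1, 186). refcount(pp4)=1 -> write in place. 5 ppages; refcounts: pp0:3 pp1:2 pp2:1 pp3:2 pp4:1
Op 9: write(P2, v0, 150). refcount(pp0)=3>1 -> COPY to pp5. 6 ppages; refcounts: pp0:2 pp1:2 pp2:1 pp3:2 pp4:1 pp5:1

Answer: 2 2 1 2 1 1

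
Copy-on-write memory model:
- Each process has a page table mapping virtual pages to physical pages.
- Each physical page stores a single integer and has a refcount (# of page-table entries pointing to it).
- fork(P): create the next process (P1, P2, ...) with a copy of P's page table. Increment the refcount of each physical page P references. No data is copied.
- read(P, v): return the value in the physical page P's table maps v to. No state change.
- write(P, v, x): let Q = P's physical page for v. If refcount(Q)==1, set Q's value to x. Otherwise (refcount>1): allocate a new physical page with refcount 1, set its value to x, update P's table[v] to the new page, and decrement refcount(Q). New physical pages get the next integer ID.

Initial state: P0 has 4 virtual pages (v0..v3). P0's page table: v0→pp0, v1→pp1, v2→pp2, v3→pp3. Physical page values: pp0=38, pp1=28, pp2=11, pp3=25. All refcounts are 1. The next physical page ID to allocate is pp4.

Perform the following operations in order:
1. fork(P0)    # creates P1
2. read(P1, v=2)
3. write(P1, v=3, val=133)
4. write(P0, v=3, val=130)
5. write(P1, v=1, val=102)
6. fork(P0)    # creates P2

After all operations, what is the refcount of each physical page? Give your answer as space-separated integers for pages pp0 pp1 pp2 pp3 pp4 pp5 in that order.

Op 1: fork(P0) -> P1. 4 ppages; refcounts: pp0:2 pp1:2 pp2:2 pp3:2
Op 2: read(P1, v2) -> 11. No state change.
Op 3: write(P1, v3, 133). refcount(pp3)=2>1 -> COPY to pp4. 5 ppages; refcounts: pp0:2 pp1:2 pp2:2 pp3:1 pp4:1
Op 4: write(P0, v3, 130). refcount(pp3)=1 -> write in place. 5 ppages; refcounts: pp0:2 pp1:2 pp2:2 pp3:1 pp4:1
Op 5: write(P1, v1, 102). refcount(pp1)=2>1 -> COPY to pp5. 6 ppages; refcounts: pp0:2 pp1:1 pp2:2 pp3:1 pp4:1 pp5:1
Op 6: fork(P0) -> P2. 6 ppages; refcounts: pp0:3 pp1:2 pp2:3 pp3:2 pp4:1 pp5:1

Answer: 3 2 3 2 1 1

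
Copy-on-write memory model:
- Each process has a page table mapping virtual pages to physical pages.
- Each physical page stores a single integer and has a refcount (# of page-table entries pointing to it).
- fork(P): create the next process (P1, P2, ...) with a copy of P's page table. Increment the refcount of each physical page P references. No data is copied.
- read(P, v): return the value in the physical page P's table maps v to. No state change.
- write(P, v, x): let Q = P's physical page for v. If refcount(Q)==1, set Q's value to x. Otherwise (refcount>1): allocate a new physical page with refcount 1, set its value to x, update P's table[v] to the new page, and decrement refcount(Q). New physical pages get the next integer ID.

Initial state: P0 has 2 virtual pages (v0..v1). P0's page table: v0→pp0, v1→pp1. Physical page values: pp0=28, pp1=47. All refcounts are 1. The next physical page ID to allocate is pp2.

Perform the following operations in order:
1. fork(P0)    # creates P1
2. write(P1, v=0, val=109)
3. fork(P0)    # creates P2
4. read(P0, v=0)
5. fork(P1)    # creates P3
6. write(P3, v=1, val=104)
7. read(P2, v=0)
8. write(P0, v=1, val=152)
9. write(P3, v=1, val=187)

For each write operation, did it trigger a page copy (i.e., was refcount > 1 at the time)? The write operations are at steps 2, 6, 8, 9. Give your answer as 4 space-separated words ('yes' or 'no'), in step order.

Op 1: fork(P0) -> P1. 2 ppages; refcounts: pp0:2 pp1:2
Op 2: write(P1, v0, 109). refcount(pp0)=2>1 -> COPY to pp2. 3 ppages; refcounts: pp0:1 pp1:2 pp2:1
Op 3: fork(P0) -> P2. 3 ppages; refcounts: pp0:2 pp1:3 pp2:1
Op 4: read(P0, v0) -> 28. No state change.
Op 5: fork(P1) -> P3. 3 ppages; refcounts: pp0:2 pp1:4 pp2:2
Op 6: write(P3, v1, 104). refcount(pp1)=4>1 -> COPY to pp3. 4 ppages; refcounts: pp0:2 pp1:3 pp2:2 pp3:1
Op 7: read(P2, v0) -> 28. No state change.
Op 8: write(P0, v1, 152). refcount(pp1)=3>1 -> COPY to pp4. 5 ppages; refcounts: pp0:2 pp1:2 pp2:2 pp3:1 pp4:1
Op 9: write(P3, v1, 187). refcount(pp3)=1 -> write in place. 5 ppages; refcounts: pp0:2 pp1:2 pp2:2 pp3:1 pp4:1

yes yes yes no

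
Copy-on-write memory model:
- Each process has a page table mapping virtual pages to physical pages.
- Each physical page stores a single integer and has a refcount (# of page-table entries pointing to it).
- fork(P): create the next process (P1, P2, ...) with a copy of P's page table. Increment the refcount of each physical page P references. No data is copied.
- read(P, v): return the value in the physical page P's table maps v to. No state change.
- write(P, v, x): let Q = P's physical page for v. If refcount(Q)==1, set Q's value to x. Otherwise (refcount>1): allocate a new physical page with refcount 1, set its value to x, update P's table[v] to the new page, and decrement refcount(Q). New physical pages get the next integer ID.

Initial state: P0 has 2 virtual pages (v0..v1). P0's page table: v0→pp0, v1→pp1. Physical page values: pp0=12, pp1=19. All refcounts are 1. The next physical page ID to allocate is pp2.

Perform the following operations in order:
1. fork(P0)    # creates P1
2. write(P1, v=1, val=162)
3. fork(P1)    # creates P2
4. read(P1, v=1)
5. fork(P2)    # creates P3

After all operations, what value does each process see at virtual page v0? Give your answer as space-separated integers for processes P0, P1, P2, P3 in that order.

Answer: 12 12 12 12

Derivation:
Op 1: fork(P0) -> P1. 2 ppages; refcounts: pp0:2 pp1:2
Op 2: write(P1, v1, 162). refcount(pp1)=2>1 -> COPY to pp2. 3 ppages; refcounts: pp0:2 pp1:1 pp2:1
Op 3: fork(P1) -> P2. 3 ppages; refcounts: pp0:3 pp1:1 pp2:2
Op 4: read(P1, v1) -> 162. No state change.
Op 5: fork(P2) -> P3. 3 ppages; refcounts: pp0:4 pp1:1 pp2:3
P0: v0 -> pp0 = 12
P1: v0 -> pp0 = 12
P2: v0 -> pp0 = 12
P3: v0 -> pp0 = 12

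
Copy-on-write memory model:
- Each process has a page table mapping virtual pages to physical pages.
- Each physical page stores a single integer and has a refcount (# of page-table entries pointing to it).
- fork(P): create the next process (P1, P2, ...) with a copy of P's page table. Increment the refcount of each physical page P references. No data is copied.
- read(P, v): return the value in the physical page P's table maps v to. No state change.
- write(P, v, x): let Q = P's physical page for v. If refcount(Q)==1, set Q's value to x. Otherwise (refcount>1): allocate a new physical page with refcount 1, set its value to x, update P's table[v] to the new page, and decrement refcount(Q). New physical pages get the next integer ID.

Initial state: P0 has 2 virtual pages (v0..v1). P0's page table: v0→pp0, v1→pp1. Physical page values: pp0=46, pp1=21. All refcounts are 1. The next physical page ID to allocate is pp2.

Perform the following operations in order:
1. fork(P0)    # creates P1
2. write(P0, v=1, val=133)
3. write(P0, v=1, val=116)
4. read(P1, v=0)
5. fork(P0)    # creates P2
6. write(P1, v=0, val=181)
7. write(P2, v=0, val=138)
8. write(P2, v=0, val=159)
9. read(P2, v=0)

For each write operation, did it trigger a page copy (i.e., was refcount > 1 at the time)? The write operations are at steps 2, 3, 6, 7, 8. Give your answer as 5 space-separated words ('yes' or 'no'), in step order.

Op 1: fork(P0) -> P1. 2 ppages; refcounts: pp0:2 pp1:2
Op 2: write(P0, v1, 133). refcount(pp1)=2>1 -> COPY to pp2. 3 ppages; refcounts: pp0:2 pp1:1 pp2:1
Op 3: write(P0, v1, 116). refcount(pp2)=1 -> write in place. 3 ppages; refcounts: pp0:2 pp1:1 pp2:1
Op 4: read(P1, v0) -> 46. No state change.
Op 5: fork(P0) -> P2. 3 ppages; refcounts: pp0:3 pp1:1 pp2:2
Op 6: write(P1, v0, 181). refcount(pp0)=3>1 -> COPY to pp3. 4 ppages; refcounts: pp0:2 pp1:1 pp2:2 pp3:1
Op 7: write(P2, v0, 138). refcount(pp0)=2>1 -> COPY to pp4. 5 ppages; refcounts: pp0:1 pp1:1 pp2:2 pp3:1 pp4:1
Op 8: write(P2, v0, 159). refcount(pp4)=1 -> write in place. 5 ppages; refcounts: pp0:1 pp1:1 pp2:2 pp3:1 pp4:1
Op 9: read(P2, v0) -> 159. No state change.

yes no yes yes no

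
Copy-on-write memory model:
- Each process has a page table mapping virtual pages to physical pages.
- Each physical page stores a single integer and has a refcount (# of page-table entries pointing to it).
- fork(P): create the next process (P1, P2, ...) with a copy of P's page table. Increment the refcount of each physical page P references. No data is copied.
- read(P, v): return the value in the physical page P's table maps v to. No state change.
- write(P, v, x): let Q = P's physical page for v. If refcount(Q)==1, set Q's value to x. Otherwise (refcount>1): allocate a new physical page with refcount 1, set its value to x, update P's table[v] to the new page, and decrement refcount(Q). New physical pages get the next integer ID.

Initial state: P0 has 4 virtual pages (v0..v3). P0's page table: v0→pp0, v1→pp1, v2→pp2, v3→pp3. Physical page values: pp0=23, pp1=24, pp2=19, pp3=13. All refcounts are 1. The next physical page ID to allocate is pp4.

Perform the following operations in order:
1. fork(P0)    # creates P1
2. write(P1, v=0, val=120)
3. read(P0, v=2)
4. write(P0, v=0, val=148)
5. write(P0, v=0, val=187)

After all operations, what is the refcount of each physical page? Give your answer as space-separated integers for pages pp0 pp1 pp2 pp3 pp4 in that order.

Answer: 1 2 2 2 1

Derivation:
Op 1: fork(P0) -> P1. 4 ppages; refcounts: pp0:2 pp1:2 pp2:2 pp3:2
Op 2: write(P1, v0, 120). refcount(pp0)=2>1 -> COPY to pp4. 5 ppages; refcounts: pp0:1 pp1:2 pp2:2 pp3:2 pp4:1
Op 3: read(P0, v2) -> 19. No state change.
Op 4: write(P0, v0, 148). refcount(pp0)=1 -> write in place. 5 ppages; refcounts: pp0:1 pp1:2 pp2:2 pp3:2 pp4:1
Op 5: write(P0, v0, 187). refcount(pp0)=1 -> write in place. 5 ppages; refcounts: pp0:1 pp1:2 pp2:2 pp3:2 pp4:1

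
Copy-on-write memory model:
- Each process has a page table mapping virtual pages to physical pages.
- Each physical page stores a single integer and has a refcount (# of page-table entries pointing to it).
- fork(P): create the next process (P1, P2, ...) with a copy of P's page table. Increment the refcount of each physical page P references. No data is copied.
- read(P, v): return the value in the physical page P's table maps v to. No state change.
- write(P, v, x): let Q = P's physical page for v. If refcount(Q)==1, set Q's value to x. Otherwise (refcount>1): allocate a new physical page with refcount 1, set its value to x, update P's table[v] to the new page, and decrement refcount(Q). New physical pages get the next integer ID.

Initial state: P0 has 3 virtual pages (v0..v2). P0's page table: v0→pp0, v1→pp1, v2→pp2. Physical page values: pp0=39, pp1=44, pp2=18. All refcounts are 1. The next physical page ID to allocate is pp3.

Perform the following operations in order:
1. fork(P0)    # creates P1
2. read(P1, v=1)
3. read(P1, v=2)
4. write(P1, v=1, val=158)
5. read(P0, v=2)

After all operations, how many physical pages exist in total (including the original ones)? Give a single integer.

Answer: 4

Derivation:
Op 1: fork(P0) -> P1. 3 ppages; refcounts: pp0:2 pp1:2 pp2:2
Op 2: read(P1, v1) -> 44. No state change.
Op 3: read(P1, v2) -> 18. No state change.
Op 4: write(P1, v1, 158). refcount(pp1)=2>1 -> COPY to pp3. 4 ppages; refcounts: pp0:2 pp1:1 pp2:2 pp3:1
Op 5: read(P0, v2) -> 18. No state change.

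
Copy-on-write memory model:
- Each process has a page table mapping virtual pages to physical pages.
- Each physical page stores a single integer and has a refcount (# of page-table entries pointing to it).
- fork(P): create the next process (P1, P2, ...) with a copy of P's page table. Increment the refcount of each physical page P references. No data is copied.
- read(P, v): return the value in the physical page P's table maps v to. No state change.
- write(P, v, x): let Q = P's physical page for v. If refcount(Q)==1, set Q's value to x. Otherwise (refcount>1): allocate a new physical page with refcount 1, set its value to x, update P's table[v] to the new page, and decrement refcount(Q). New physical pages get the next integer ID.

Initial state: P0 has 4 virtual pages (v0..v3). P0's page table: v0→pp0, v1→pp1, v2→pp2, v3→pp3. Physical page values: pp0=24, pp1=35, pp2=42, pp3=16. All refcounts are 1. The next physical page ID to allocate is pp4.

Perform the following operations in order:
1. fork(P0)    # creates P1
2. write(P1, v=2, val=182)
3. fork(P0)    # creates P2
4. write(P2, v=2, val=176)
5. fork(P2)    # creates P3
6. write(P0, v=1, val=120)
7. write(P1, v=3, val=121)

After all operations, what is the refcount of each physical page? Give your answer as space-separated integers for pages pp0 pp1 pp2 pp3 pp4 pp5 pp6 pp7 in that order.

Op 1: fork(P0) -> P1. 4 ppages; refcounts: pp0:2 pp1:2 pp2:2 pp3:2
Op 2: write(P1, v2, 182). refcount(pp2)=2>1 -> COPY to pp4. 5 ppages; refcounts: pp0:2 pp1:2 pp2:1 pp3:2 pp4:1
Op 3: fork(P0) -> P2. 5 ppages; refcounts: pp0:3 pp1:3 pp2:2 pp3:3 pp4:1
Op 4: write(P2, v2, 176). refcount(pp2)=2>1 -> COPY to pp5. 6 ppages; refcounts: pp0:3 pp1:3 pp2:1 pp3:3 pp4:1 pp5:1
Op 5: fork(P2) -> P3. 6 ppages; refcounts: pp0:4 pp1:4 pp2:1 pp3:4 pp4:1 pp5:2
Op 6: write(P0, v1, 120). refcount(pp1)=4>1 -> COPY to pp6. 7 ppages; refcounts: pp0:4 pp1:3 pp2:1 pp3:4 pp4:1 pp5:2 pp6:1
Op 7: write(P1, v3, 121). refcount(pp3)=4>1 -> COPY to pp7. 8 ppages; refcounts: pp0:4 pp1:3 pp2:1 pp3:3 pp4:1 pp5:2 pp6:1 pp7:1

Answer: 4 3 1 3 1 2 1 1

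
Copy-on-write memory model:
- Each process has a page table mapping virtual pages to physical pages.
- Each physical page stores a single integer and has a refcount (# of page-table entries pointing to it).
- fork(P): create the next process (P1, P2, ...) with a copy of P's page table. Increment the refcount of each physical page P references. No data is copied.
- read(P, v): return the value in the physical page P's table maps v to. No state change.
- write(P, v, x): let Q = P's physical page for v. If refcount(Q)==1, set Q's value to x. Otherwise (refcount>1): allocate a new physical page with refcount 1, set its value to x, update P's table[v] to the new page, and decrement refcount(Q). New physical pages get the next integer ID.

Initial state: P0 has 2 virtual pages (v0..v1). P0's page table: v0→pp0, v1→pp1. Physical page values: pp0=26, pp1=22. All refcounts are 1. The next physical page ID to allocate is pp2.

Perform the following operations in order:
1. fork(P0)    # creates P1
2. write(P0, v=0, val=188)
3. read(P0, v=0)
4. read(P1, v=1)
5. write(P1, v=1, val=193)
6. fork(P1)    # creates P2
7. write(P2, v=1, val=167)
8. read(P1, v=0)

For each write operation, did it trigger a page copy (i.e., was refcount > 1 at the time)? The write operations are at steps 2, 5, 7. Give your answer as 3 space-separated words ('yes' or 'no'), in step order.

Op 1: fork(P0) -> P1. 2 ppages; refcounts: pp0:2 pp1:2
Op 2: write(P0, v0, 188). refcount(pp0)=2>1 -> COPY to pp2. 3 ppages; refcounts: pp0:1 pp1:2 pp2:1
Op 3: read(P0, v0) -> 188. No state change.
Op 4: read(P1, v1) -> 22. No state change.
Op 5: write(P1, v1, 193). refcount(pp1)=2>1 -> COPY to pp3. 4 ppages; refcounts: pp0:1 pp1:1 pp2:1 pp3:1
Op 6: fork(P1) -> P2. 4 ppages; refcounts: pp0:2 pp1:1 pp2:1 pp3:2
Op 7: write(P2, v1, 167). refcount(pp3)=2>1 -> COPY to pp4. 5 ppages; refcounts: pp0:2 pp1:1 pp2:1 pp3:1 pp4:1
Op 8: read(P1, v0) -> 26. No state change.

yes yes yes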